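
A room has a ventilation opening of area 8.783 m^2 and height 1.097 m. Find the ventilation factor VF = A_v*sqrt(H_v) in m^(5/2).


sqrt(H_v) = 1.0474
VF = 8.783 * 1.0474 = 9.1991 m^(5/2)

9.1991 m^(5/2)


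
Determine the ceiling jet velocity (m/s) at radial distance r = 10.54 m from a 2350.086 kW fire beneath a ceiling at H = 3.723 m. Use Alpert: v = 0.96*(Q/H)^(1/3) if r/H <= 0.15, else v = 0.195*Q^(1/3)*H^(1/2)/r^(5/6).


r/H = 10.54 / 3.723 = 2.8311
r/H > 0.15, so v = 0.195*Q^(1/3)*H^(1/2)/r^(5/6)
Q^(1/3) = 13.295
H^(1/2) = 1.9295
r^(5/6) = 7.1182
v = 0.195 * 13.295 * 1.9295 / 7.1182 = 0.70276 m/s

0.70276 m/s


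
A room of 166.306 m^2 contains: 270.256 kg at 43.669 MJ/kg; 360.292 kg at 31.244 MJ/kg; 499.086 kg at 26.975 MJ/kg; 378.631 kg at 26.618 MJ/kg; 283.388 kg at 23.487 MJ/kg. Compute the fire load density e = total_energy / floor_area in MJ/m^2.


Total energy = 270.256*43.669 + 360.292*31.244 + 499.086*26.975 + 378.631*26.618 + 283.388*23.487
= 11801.81 + 11256.96 + 13462.84 + 10078.40 + 6655.934
= 53255.95 MJ
e = 53255.95 / 166.306 = 320.23 MJ/m^2

320.23 MJ/m^2


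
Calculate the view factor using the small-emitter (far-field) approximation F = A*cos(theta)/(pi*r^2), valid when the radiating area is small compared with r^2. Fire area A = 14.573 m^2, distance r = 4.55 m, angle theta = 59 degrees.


cos(59 deg) = 0.51504
pi*r^2 = 65.039
F = 14.573 * 0.51504 / 65.039 = 0.11540

0.11540


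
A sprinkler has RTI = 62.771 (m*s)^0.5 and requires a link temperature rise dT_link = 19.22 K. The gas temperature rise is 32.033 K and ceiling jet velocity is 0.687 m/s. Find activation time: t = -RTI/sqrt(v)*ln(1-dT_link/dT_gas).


dT_link/dT_gas = 0.60001
ln(1 - 0.60001) = -0.91631
t = -62.771 / sqrt(0.687) * -0.91631 = 69.394 s

69.394 s


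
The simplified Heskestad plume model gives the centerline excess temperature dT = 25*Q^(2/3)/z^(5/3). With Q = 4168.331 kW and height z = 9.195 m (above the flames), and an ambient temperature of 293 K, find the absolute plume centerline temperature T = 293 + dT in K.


Q^(2/3) = 259.00
z^(5/3) = 40.357
dT = 25 * 259.00 / 40.357 = 160.45 K
T = 293 + 160.45 = 453.45 K

453.45 K


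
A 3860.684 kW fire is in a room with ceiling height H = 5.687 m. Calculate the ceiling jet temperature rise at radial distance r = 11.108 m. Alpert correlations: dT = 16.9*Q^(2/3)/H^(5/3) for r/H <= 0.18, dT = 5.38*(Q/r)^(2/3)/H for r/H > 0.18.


r/H = 11.108 / 5.687 = 1.9532
r/H > 0.18, so dT = 5.38*(Q/r)^(2/3)/H
Q/r = 347.56
(Q/r)^(2/3) = 49.433
dT = 5.38 * 49.433 / 5.687 = 46.765 K

46.765 K


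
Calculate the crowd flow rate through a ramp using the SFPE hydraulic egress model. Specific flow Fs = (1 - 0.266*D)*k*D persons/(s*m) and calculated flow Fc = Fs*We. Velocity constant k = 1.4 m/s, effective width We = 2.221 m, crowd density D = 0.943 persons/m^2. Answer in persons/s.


1 - 0.266*D = 1 - 0.266*0.943 = 0.74916
Fs = 0.74916 * 1.4 * 0.943 = 0.98904 persons/(s*m)
Fc = 0.98904 * 2.221 = 2.1967 persons/s

2.1967 persons/s


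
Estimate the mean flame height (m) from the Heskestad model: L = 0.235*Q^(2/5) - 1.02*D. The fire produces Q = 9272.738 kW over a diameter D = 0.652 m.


Q^(2/5) = 38.626
0.235 * Q^(2/5) = 9.0772
1.02 * D = 0.66504
L = 8.4121 m

8.4121 m


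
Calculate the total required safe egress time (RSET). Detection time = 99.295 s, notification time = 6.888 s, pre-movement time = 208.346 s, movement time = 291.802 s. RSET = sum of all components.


Total = 99.295 + 6.888 + 208.346 + 291.802 = 606.331 s

606.331 s


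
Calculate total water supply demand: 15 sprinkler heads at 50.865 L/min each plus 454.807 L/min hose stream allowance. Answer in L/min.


Sprinkler demand = 15 * 50.865 = 762.975 L/min
Total = 762.975 + 454.807 = 1217.782 L/min

1217.782 L/min


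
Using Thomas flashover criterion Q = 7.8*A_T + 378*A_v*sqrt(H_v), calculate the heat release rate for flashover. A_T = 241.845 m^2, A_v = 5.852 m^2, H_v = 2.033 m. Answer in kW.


7.8*A_T = 1886.391
sqrt(H_v) = 1.4258
378*A_v*sqrt(H_v) = 3154.0
Q = 1886.391 + 3154.0 = 5040.4 kW

5040.4 kW


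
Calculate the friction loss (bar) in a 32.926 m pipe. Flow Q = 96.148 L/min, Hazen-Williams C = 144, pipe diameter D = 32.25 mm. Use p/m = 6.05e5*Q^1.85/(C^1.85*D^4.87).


Q^1.85 = 4660.6
C^1.85 = 9839.4
D^4.87 = 2.2210e+07
p/m = 0.012903 bar/m
p_total = 0.012903 * 32.926 = 0.42484 bar

0.42484 bar


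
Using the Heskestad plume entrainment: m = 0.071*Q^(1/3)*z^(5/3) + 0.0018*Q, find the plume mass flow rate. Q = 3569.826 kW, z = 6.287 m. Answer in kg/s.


Q^(1/3) = 15.283
z^(5/3) = 21.416
First term = 0.071 * 15.283 * 21.416 = 23.239
Second term = 0.0018 * 3569.826 = 6.4257
m = 29.664 kg/s

29.664 kg/s


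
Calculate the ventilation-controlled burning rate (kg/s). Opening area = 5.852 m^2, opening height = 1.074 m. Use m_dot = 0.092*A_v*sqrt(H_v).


sqrt(H_v) = 1.0363
m_dot = 0.092 * 5.852 * 1.0363 = 0.55795 kg/s

0.55795 kg/s


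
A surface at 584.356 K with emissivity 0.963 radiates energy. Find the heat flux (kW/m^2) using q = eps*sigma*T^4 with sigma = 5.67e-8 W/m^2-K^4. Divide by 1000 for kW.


T^4 = 1.1660e+11
q = 0.963 * 5.67e-8 * 1.1660e+11 / 1000 = 6.3668 kW/m^2

6.3668 kW/m^2


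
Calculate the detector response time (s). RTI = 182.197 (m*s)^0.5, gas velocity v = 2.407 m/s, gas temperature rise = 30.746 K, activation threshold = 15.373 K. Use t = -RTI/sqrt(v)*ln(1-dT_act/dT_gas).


dT_act/dT_gas = 0.5
ln(1 - 0.5) = -0.69315
t = -182.197 / sqrt(2.407) * -0.69315 = 81.401 s

81.401 s


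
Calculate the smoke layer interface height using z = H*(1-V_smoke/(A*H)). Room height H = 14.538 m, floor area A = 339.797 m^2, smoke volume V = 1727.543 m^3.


V/(A*H) = 0.34971
1 - 0.34971 = 0.65029
z = 14.538 * 0.65029 = 9.4540 m

9.4540 m


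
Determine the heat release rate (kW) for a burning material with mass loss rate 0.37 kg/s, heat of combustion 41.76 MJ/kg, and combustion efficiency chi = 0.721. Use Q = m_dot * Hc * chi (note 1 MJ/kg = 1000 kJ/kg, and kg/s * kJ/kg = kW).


Hc = 41.76 MJ/kg = 41.76 * 1000 kJ/kg = 41760 kJ/kg
Q = 0.37 kg/s * 41760 kJ/kg * 0.721 = 11140 kW

11140 kW


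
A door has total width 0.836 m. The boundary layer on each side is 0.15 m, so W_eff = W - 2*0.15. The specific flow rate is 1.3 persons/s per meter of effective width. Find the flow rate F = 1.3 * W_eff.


W_eff = 0.836 - 0.30 = 0.536 m
F = 1.3 * 0.536 = 0.69680 persons/s

0.69680 persons/s


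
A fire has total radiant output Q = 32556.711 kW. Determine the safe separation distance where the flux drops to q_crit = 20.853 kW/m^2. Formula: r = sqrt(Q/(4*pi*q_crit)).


4*pi*q_crit = 262.05
Q/(4*pi*q_crit) = 124.24
r = sqrt(124.24) = 11.146 m

11.146 m


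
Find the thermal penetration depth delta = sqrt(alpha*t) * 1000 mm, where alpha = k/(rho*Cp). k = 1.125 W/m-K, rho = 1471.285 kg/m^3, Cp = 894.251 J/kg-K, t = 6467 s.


alpha = 1.125 / (1471.285 * 894.251) = 8.5506e-07 m^2/s
alpha * t = 0.0055297
delta = sqrt(0.0055297) * 1000 = 74.362 mm

74.362 mm


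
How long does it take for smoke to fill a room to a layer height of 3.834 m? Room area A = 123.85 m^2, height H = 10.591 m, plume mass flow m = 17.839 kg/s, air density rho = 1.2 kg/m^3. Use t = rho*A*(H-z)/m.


H - z = 6.757 m
t = 1.2 * 123.85 * 6.757 / 17.839 = 56.294 s

56.294 s


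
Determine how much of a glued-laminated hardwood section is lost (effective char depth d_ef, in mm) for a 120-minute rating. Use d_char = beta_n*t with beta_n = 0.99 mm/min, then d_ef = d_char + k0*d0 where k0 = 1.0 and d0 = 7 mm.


d_char = 0.99 * 120 = 118.8 mm
d_ef = 118.8 + 1.0*7 = 125.8 mm

125.8 mm


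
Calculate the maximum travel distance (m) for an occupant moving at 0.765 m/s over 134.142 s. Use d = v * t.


d = 0.765 * 134.142 = 102.62 m

102.62 m


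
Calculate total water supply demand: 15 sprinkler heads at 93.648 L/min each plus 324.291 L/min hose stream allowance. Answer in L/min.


Sprinkler demand = 15 * 93.648 = 1404.72 L/min
Total = 1404.72 + 324.291 = 1729.011 L/min

1729.011 L/min


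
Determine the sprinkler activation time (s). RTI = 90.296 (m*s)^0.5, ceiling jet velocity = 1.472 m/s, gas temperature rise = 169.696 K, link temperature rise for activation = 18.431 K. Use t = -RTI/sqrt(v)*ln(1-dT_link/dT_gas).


dT_link/dT_gas = 0.10861
ln(1 - 0.10861) = -0.11498
t = -90.296 / sqrt(1.472) * -0.11498 = 8.5570 s

8.5570 s


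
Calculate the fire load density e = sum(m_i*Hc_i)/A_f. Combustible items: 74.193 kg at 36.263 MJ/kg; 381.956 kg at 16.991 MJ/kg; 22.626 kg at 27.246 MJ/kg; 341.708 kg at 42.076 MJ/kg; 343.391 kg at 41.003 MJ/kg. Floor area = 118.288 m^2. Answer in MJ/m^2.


Total energy = 74.193*36.263 + 381.956*16.991 + 22.626*27.246 + 341.708*42.076 + 343.391*41.003
= 2690.461 + 6489.814 + 616.4680 + 14377.71 + 14080.06
= 38254.51 MJ
e = 38254.51 / 118.288 = 323.40 MJ/m^2

323.40 MJ/m^2


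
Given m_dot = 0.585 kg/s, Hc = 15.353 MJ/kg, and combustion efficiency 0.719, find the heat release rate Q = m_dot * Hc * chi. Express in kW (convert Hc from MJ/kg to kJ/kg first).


Hc = 15.353 MJ/kg = 15.353 * 1000 kJ/kg = 15353 kJ/kg
Q = 0.585 kg/s * 15353 kJ/kg * 0.719 = 6457.7 kW

6457.7 kW


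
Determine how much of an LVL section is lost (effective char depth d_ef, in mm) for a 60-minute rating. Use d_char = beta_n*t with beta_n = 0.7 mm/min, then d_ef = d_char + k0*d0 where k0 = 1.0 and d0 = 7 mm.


d_char = 0.7 * 60 = 42 mm
d_ef = 42 + 1.0*7 = 49 mm

49 mm


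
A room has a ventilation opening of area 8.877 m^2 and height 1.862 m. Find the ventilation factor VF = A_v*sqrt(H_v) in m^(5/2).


sqrt(H_v) = 1.3646
VF = 8.877 * 1.3646 = 12.113 m^(5/2)

12.113 m^(5/2)


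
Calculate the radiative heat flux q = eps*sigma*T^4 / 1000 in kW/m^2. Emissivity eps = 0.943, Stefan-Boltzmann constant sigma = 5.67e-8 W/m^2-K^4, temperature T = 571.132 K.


T^4 = 1.0640e+11
q = 0.943 * 5.67e-8 * 1.0640e+11 / 1000 = 5.6891 kW/m^2

5.6891 kW/m^2


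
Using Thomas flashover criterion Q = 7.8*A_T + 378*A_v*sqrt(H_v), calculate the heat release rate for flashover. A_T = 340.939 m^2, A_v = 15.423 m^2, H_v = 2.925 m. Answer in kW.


7.8*A_T = 2659.3
sqrt(H_v) = 1.7103
378*A_v*sqrt(H_v) = 9970.7
Q = 2659.3 + 9970.7 = 12630 kW

12630 kW


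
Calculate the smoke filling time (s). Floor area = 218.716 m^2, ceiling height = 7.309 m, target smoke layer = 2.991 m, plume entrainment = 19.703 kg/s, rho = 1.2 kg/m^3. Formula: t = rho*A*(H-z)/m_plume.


H - z = 4.318 m
t = 1.2 * 218.716 * 4.318 / 19.703 = 57.519 s

57.519 s


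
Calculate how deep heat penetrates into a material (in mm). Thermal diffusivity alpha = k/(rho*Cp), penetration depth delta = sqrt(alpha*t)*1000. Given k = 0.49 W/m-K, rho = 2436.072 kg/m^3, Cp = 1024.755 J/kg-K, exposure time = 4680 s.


alpha = 0.49 / (2436.072 * 1024.755) = 1.9628e-07 m^2/s
alpha * t = 0.00091861
delta = sqrt(0.00091861) * 1000 = 30.309 mm

30.309 mm


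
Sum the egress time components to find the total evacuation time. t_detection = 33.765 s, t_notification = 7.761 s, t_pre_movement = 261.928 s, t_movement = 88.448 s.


Total = 33.765 + 7.761 + 261.928 + 88.448 = 391.902 s

391.902 s


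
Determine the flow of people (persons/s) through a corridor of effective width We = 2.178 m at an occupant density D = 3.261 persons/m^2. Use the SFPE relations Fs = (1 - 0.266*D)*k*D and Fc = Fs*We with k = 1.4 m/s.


1 - 0.266*D = 1 - 0.266*3.261 = 0.13257
Fs = 0.13257 * 1.4 * 3.261 = 0.60525 persons/(s*m)
Fc = 0.60525 * 2.178 = 1.3182 persons/s

1.3182 persons/s


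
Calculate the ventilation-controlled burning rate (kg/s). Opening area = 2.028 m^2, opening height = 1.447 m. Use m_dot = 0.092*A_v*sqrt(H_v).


sqrt(H_v) = 1.2029
m_dot = 0.092 * 2.028 * 1.2029 = 0.22443 kg/s

0.22443 kg/s


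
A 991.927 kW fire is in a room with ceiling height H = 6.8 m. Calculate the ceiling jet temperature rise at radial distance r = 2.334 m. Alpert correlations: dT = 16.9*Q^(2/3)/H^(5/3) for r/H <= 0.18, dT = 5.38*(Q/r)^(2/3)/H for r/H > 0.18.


r/H = 2.334 / 6.8 = 0.34324
r/H > 0.18, so dT = 5.38*(Q/r)^(2/3)/H
Q/r = 424.99
(Q/r)^(2/3) = 56.527
dT = 5.38 * 56.527 / 6.8 = 44.722 K

44.722 K


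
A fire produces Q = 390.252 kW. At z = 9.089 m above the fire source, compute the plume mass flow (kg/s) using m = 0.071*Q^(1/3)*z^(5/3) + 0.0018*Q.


Q^(1/3) = 7.3077
z^(5/3) = 39.585
First term = 0.071 * 7.3077 * 39.585 = 20.538
Second term = 0.0018 * 390.252 = 0.70245
m = 21.241 kg/s

21.241 kg/s


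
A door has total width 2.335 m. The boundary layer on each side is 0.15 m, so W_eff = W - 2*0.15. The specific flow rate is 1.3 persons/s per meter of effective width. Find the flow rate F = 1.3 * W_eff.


W_eff = 2.335 - 0.30 = 2.035 m
F = 1.3 * 2.035 = 2.6455 persons/s

2.6455 persons/s


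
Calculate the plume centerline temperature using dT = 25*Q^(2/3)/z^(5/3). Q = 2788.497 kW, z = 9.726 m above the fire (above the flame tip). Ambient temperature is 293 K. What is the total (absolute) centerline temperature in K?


Q^(2/3) = 198.11
z^(5/3) = 44.316
dT = 25 * 198.11 / 44.316 = 111.76 K
T = 293 + 111.76 = 404.76 K

404.76 K


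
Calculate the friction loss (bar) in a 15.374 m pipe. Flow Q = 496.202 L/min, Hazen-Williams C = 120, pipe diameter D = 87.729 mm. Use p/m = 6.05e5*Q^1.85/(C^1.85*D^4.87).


Q^1.85 = 97044
C^1.85 = 7022.4
D^4.87 = 2.9047e+09
p/m = 0.0028783 bar/m
p_total = 0.0028783 * 15.374 = 0.044250 bar

0.044250 bar


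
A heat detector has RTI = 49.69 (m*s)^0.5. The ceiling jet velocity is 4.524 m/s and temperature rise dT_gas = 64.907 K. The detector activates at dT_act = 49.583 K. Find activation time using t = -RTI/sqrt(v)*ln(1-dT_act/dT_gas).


dT_act/dT_gas = 0.76391
ln(1 - 0.76391) = -1.4435
t = -49.69 / sqrt(4.524) * -1.4435 = 33.724 s

33.724 s


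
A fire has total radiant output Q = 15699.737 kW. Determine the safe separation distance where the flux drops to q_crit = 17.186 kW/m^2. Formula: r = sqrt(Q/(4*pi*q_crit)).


4*pi*q_crit = 215.97
Q/(4*pi*q_crit) = 72.696
r = sqrt(72.696) = 8.5262 m

8.5262 m


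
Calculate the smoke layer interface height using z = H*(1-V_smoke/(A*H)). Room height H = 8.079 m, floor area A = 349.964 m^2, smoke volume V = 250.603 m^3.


V/(A*H) = 0.088635
1 - 0.088635 = 0.91136
z = 8.079 * 0.91136 = 7.3629 m

7.3629 m


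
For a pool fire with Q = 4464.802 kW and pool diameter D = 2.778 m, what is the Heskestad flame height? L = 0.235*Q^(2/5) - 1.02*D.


Q^(2/5) = 28.835
0.235 * Q^(2/5) = 6.7762
1.02 * D = 2.8336
L = 3.9427 m

3.9427 m


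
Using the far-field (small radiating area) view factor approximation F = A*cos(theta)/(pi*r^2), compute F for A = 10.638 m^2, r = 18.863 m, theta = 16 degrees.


cos(16 deg) = 0.96126
pi*r^2 = 1117.8
F = 10.638 * 0.96126 / 1117.8 = 0.0091481

0.0091481


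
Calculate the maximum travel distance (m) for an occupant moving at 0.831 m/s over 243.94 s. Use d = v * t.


d = 0.831 * 243.94 = 202.71 m

202.71 m


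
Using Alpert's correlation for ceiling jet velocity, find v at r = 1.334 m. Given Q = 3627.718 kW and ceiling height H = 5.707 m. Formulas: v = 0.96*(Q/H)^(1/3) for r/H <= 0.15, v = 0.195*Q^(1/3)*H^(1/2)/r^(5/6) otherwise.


r/H = 1.334 / 5.707 = 0.23375
r/H > 0.15, so v = 0.195*Q^(1/3)*H^(1/2)/r^(5/6)
Q^(1/3) = 15.365
H^(1/2) = 2.3889
r^(5/6) = 1.2714
v = 0.195 * 15.365 * 2.3889 / 1.2714 = 5.6297 m/s

5.6297 m/s


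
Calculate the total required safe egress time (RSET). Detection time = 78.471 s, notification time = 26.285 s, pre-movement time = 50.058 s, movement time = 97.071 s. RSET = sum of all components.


Total = 78.471 + 26.285 + 50.058 + 97.071 = 251.885 s

251.885 s


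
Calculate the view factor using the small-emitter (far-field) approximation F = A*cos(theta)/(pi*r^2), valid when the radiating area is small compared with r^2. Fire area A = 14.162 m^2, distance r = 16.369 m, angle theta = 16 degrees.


cos(16 deg) = 0.96126
pi*r^2 = 841.77
F = 14.162 * 0.96126 / 841.77 = 0.016172

0.016172


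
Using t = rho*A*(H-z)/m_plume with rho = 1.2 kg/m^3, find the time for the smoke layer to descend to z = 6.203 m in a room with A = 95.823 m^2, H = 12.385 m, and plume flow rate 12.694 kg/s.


H - z = 6.182 m
t = 1.2 * 95.823 * 6.182 / 12.694 = 55.999 s

55.999 s


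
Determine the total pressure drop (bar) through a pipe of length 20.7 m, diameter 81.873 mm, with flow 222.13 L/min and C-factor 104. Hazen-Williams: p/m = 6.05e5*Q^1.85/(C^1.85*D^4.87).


Q^1.85 = 21939
C^1.85 = 5389.0
D^4.87 = 2.0749e+09
p/m = 0.0011871 bar/m
p_total = 0.0011871 * 20.7 = 0.024572 bar

0.024572 bar


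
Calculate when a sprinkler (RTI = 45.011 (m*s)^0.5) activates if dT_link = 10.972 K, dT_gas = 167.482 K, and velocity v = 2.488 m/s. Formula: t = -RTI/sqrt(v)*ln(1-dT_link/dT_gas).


dT_link/dT_gas = 0.065512
ln(1 - 0.065512) = -0.067756
t = -45.011 / sqrt(2.488) * -0.067756 = 1.9335 s

1.9335 s


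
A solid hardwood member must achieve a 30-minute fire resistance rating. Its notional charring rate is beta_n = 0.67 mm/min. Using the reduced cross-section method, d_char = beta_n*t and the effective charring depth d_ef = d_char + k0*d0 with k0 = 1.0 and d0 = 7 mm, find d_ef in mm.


d_char = 0.67 * 30 = 20.1 mm
d_ef = 20.1 + 1.0*7 = 27.1 mm

27.1 mm


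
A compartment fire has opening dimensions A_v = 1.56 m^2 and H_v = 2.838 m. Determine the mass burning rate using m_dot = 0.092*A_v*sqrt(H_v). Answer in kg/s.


sqrt(H_v) = 1.6846
m_dot = 0.092 * 1.56 * 1.6846 = 0.24178 kg/s

0.24178 kg/s


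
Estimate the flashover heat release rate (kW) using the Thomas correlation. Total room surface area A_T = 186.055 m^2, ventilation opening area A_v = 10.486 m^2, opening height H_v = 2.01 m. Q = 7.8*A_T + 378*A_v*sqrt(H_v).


7.8*A_T = 1451.229
sqrt(H_v) = 1.4177
378*A_v*sqrt(H_v) = 5619.5
Q = 1451.229 + 5619.5 = 7070.8 kW

7070.8 kW


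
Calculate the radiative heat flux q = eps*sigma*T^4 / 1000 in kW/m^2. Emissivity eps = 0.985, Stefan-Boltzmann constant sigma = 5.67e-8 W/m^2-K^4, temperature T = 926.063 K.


T^4 = 7.3547e+11
q = 0.985 * 5.67e-8 * 7.3547e+11 / 1000 = 41.075 kW/m^2

41.075 kW/m^2


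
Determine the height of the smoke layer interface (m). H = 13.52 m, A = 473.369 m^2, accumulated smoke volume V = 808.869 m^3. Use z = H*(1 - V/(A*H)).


V/(A*H) = 0.12639
1 - 0.12639 = 0.87361
z = 13.52 * 0.87361 = 11.811 m

11.811 m


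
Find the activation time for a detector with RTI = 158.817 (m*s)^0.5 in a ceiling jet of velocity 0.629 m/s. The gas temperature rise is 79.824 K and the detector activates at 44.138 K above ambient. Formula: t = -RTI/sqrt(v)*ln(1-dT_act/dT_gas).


dT_act/dT_gas = 0.55294
ln(1 - 0.55294) = -0.80507
t = -158.817 / sqrt(0.629) * -0.80507 = 161.21 s

161.21 s


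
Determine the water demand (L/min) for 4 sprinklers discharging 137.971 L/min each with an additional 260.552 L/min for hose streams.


Sprinkler demand = 4 * 137.971 = 551.884 L/min
Total = 551.884 + 260.552 = 812.436 L/min

812.436 L/min


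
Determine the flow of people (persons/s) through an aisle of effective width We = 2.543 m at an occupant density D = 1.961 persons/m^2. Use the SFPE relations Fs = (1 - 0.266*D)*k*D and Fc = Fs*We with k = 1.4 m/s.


1 - 0.266*D = 1 - 0.266*1.961 = 0.47837
Fs = 0.47837 * 1.4 * 1.961 = 1.3133 persons/(s*m)
Fc = 1.3133 * 2.543 = 3.3398 persons/s

3.3398 persons/s


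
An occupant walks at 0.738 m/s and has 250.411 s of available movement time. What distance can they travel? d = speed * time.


d = 0.738 * 250.411 = 184.80 m

184.80 m


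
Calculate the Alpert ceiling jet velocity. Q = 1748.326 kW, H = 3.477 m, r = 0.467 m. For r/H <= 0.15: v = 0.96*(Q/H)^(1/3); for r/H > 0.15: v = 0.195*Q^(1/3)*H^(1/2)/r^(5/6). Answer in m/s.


r/H = 0.467 / 3.477 = 0.13431
r/H <= 0.15, so v = 0.96*(Q/H)^(1/3)
Q/H = 502.83
(Q/H)^(1/3) = 7.9519
v = 0.96 * 7.9519 = 7.6339 m/s

7.6339 m/s


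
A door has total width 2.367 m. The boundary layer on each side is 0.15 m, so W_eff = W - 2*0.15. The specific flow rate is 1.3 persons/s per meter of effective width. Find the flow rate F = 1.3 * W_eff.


W_eff = 2.367 - 0.30 = 2.067 m
F = 1.3 * 2.067 = 2.6871 persons/s

2.6871 persons/s


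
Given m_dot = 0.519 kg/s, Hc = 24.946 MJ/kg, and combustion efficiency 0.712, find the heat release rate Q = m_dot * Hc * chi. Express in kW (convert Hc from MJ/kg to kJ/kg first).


Hc = 24.946 MJ/kg = 24.946 * 1000 kJ/kg = 24946 kJ/kg
Q = 0.519 kg/s * 24946 kJ/kg * 0.712 = 9218.2 kW

9218.2 kW


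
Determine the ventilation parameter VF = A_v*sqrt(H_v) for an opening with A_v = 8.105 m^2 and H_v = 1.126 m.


sqrt(H_v) = 1.0611
VF = 8.105 * 1.0611 = 8.6005 m^(5/2)

8.6005 m^(5/2)


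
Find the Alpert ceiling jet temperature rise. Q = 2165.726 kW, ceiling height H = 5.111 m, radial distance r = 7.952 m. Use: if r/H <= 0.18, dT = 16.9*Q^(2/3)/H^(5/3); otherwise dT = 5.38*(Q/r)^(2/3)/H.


r/H = 7.952 / 5.111 = 1.5559
r/H > 0.18, so dT = 5.38*(Q/r)^(2/3)/H
Q/r = 272.35
(Q/r)^(2/3) = 42.016
dT = 5.38 * 42.016 / 5.111 = 44.228 K

44.228 K


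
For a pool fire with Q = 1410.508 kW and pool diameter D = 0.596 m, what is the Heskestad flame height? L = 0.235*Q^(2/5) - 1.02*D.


Q^(2/5) = 18.187
0.235 * Q^(2/5) = 4.2738
1.02 * D = 0.60792
L = 3.6659 m

3.6659 m


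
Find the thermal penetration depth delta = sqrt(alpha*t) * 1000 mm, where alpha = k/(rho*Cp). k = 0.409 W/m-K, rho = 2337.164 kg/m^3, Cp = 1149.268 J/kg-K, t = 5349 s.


alpha = 0.409 / (2337.164 * 1149.268) = 1.5227e-07 m^2/s
alpha * t = 0.00081449
delta = sqrt(0.00081449) * 1000 = 28.539 mm

28.539 mm


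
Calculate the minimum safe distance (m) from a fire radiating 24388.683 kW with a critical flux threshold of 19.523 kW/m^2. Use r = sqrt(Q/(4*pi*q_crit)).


4*pi*q_crit = 245.33
Q/(4*pi*q_crit) = 99.410
r = sqrt(99.410) = 9.9705 m

9.9705 m


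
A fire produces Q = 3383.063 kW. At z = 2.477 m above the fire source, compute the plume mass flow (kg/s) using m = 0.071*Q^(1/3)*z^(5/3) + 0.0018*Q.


Q^(1/3) = 15.012
z^(5/3) = 4.5346
First term = 0.071 * 15.012 * 4.5346 = 4.8332
Second term = 0.0018 * 3383.063 = 6.0895
m = 10.923 kg/s

10.923 kg/s


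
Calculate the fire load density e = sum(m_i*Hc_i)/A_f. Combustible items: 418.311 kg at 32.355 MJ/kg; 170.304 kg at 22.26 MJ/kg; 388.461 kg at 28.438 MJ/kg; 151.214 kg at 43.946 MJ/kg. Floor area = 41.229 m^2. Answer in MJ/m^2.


Total energy = 418.311*32.355 + 170.304*22.26 + 388.461*28.438 + 151.214*43.946
= 13534.45 + 3790.967 + 11047.05 + 6645.250
= 35017.72 MJ
e = 35017.72 / 41.229 = 849.35 MJ/m^2

849.35 MJ/m^2


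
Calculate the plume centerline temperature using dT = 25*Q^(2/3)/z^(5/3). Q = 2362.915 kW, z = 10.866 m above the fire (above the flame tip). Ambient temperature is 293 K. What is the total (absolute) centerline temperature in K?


Q^(2/3) = 177.40
z^(5/3) = 53.307
dT = 25 * 177.40 / 53.307 = 83.200 K
T = 293 + 83.200 = 376.20 K

376.20 K


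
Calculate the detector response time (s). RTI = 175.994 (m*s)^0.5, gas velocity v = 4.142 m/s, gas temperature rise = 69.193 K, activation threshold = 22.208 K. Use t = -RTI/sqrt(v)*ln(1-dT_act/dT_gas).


dT_act/dT_gas = 0.32096
ln(1 - 0.32096) = -0.38707
t = -175.994 / sqrt(4.142) * -0.38707 = 33.472 s

33.472 s


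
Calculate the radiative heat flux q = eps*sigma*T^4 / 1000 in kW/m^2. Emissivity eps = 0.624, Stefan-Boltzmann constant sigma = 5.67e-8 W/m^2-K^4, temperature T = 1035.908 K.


T^4 = 1.1516e+12
q = 0.624 * 5.67e-8 * 1.1516e+12 / 1000 = 40.743 kW/m^2

40.743 kW/m^2


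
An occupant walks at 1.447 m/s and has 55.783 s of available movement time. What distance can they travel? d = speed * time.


d = 1.447 * 55.783 = 80.718 m

80.718 m


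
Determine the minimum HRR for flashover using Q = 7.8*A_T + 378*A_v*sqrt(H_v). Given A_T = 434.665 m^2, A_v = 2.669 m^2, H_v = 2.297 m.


7.8*A_T = 3390.387
sqrt(H_v) = 1.5156
378*A_v*sqrt(H_v) = 1529.0
Q = 3390.387 + 1529.0 = 4919.4 kW

4919.4 kW


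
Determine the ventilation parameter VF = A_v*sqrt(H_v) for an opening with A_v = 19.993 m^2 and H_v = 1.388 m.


sqrt(H_v) = 1.1781
VF = 19.993 * 1.1781 = 23.554 m^(5/2)

23.554 m^(5/2)


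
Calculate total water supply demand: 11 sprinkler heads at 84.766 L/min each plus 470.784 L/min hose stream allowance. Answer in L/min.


Sprinkler demand = 11 * 84.766 = 932.426 L/min
Total = 932.426 + 470.784 = 1403.21 L/min

1403.21 L/min


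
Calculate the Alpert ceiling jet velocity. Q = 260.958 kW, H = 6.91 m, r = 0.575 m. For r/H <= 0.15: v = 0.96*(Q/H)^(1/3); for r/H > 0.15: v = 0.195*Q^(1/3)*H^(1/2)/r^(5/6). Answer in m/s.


r/H = 0.575 / 6.91 = 0.083213
r/H <= 0.15, so v = 0.96*(Q/H)^(1/3)
Q/H = 37.765
(Q/H)^(1/3) = 3.3550
v = 0.96 * 3.3550 = 3.2208 m/s

3.2208 m/s


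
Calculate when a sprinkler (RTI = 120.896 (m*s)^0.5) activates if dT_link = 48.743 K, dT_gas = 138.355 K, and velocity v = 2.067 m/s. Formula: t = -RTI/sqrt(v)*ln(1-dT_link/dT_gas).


dT_link/dT_gas = 0.35230
ln(1 - 0.35230) = -0.43433
t = -120.896 / sqrt(2.067) * -0.43433 = 36.523 s

36.523 s


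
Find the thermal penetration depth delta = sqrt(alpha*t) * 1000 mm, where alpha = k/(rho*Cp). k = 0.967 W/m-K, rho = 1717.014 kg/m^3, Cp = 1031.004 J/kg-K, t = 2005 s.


alpha = 0.967 / (1717.014 * 1031.004) = 5.4625e-07 m^2/s
alpha * t = 0.0010952
delta = sqrt(0.0010952) * 1000 = 33.094 mm

33.094 mm


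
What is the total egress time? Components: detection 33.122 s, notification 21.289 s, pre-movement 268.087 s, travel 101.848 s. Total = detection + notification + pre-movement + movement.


Total = 33.122 + 21.289 + 268.087 + 101.848 = 424.346 s

424.346 s


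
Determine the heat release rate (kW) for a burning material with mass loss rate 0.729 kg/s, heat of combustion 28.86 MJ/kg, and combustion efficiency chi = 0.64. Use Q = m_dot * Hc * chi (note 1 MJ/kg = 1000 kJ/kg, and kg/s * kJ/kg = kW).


Hc = 28.86 MJ/kg = 28.86 * 1000 kJ/kg = 28860 kJ/kg
Q = 0.729 kg/s * 28860 kJ/kg * 0.64 = 13465 kW

13465 kW


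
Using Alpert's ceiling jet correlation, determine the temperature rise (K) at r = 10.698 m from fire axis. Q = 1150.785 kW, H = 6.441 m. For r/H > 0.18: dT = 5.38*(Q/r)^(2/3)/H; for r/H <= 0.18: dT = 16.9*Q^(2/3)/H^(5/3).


r/H = 10.698 / 6.441 = 1.6609
r/H > 0.18, so dT = 5.38*(Q/r)^(2/3)/H
Q/r = 107.57
(Q/r)^(2/3) = 22.618
dT = 5.38 * 22.618 / 6.441 = 18.893 K

18.893 K


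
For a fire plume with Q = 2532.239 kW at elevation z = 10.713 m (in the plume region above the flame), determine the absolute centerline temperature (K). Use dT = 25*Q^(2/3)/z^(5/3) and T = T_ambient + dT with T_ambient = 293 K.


Q^(2/3) = 185.78
z^(5/3) = 52.062
dT = 25 * 185.78 / 52.062 = 89.212 K
T = 293 + 89.212 = 382.21 K

382.21 K


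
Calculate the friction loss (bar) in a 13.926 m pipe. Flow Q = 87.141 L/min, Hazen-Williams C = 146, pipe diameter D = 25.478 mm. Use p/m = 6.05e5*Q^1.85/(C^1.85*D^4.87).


Q^1.85 = 3885.2
C^1.85 = 10094
D^4.87 = 7047339
p/m = 0.033044 bar/m
p_total = 0.033044 * 13.926 = 0.46017 bar

0.46017 bar


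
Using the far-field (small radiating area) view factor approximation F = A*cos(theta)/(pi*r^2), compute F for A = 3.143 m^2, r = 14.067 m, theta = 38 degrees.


cos(38 deg) = 0.78801
pi*r^2 = 621.66
F = 3.143 * 0.78801 / 621.66 = 0.0039840

0.0039840


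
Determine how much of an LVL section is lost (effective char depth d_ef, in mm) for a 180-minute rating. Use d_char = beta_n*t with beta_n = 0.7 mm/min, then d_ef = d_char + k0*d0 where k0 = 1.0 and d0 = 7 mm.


d_char = 0.7 * 180 = 126 mm
d_ef = 126 + 1.0*7 = 133 mm

133 mm


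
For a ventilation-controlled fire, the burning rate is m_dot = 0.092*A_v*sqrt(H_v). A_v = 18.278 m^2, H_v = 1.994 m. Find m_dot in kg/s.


sqrt(H_v) = 1.4121
m_dot = 0.092 * 18.278 * 1.4121 = 2.3745 kg/s

2.3745 kg/s


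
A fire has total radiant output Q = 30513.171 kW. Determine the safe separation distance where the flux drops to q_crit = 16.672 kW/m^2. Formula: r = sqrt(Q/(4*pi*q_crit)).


4*pi*q_crit = 209.51
Q/(4*pi*q_crit) = 145.64
r = sqrt(145.64) = 12.068 m

12.068 m


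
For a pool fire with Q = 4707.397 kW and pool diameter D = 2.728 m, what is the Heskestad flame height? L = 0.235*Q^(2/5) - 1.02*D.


Q^(2/5) = 29.452
0.235 * Q^(2/5) = 6.9212
1.02 * D = 2.7826
L = 4.1386 m

4.1386 m


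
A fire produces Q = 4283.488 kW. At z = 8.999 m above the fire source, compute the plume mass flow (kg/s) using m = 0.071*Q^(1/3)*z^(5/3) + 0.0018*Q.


Q^(1/3) = 16.240
z^(5/3) = 38.934
First term = 0.071 * 16.240 * 38.934 = 44.893
Second term = 0.0018 * 4283.488 = 7.7103
m = 52.604 kg/s

52.604 kg/s


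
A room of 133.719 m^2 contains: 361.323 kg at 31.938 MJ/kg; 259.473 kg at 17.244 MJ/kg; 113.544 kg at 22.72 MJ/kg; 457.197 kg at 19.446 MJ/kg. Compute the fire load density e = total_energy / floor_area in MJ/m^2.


Total energy = 361.323*31.938 + 259.473*17.244 + 113.544*22.72 + 457.197*19.446
= 11539.93 + 4474.352 + 2579.720 + 8890.653
= 27484.66 MJ
e = 27484.66 / 133.719 = 205.54 MJ/m^2

205.54 MJ/m^2


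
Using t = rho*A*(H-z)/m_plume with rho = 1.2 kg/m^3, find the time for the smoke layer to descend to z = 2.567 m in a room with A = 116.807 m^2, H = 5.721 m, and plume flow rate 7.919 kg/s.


H - z = 3.154 m
t = 1.2 * 116.807 * 3.154 / 7.919 = 55.827 s

55.827 s


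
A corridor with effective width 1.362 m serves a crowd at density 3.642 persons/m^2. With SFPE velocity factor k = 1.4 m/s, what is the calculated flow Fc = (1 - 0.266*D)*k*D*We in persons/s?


1 - 0.266*D = 1 - 0.266*3.642 = 0.031228
Fs = 0.031228 * 1.4 * 3.642 = 0.15923 persons/(s*m)
Fc = 0.15923 * 1.362 = 0.21686 persons/s

0.21686 persons/s


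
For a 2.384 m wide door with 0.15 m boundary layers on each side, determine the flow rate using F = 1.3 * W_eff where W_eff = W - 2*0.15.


W_eff = 2.384 - 0.30 = 2.084 m
F = 1.3 * 2.084 = 2.7092 persons/s

2.7092 persons/s


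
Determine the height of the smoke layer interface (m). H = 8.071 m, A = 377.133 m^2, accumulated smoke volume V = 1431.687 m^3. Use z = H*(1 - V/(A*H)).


V/(A*H) = 0.47036
1 - 0.47036 = 0.52964
z = 8.071 * 0.52964 = 4.2748 m

4.2748 m


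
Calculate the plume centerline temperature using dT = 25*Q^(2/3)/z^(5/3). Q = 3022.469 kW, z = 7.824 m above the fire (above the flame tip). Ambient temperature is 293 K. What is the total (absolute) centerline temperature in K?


Q^(2/3) = 209.05
z^(5/3) = 30.835
dT = 25 * 209.05 / 30.835 = 169.49 K
T = 293 + 169.49 = 462.49 K

462.49 K


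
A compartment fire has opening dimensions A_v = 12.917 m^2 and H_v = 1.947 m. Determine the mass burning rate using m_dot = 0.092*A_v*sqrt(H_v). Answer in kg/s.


sqrt(H_v) = 1.3953
m_dot = 0.092 * 12.917 * 1.3953 = 1.6582 kg/s

1.6582 kg/s


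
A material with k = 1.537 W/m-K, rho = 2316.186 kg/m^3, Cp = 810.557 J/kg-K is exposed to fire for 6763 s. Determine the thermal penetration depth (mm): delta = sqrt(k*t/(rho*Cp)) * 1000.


alpha = 1.537 / (2316.186 * 810.557) = 8.1869e-07 m^2/s
alpha * t = 0.0055368
delta = sqrt(0.0055368) * 1000 = 74.409 mm

74.409 mm


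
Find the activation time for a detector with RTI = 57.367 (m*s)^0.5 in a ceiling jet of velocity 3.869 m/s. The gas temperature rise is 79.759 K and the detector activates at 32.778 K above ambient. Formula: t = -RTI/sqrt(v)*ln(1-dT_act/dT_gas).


dT_act/dT_gas = 0.41096
ln(1 - 0.41096) = -0.52927
t = -57.367 / sqrt(3.869) * -0.52927 = 15.436 s

15.436 s


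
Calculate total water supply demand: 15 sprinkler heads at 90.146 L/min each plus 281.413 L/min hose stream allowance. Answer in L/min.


Sprinkler demand = 15 * 90.146 = 1352.19 L/min
Total = 1352.19 + 281.413 = 1633.603 L/min

1633.603 L/min


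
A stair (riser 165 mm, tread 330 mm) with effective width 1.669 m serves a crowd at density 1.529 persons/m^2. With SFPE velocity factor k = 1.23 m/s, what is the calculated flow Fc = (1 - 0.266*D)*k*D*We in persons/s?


1 - 0.266*D = 1 - 0.266*1.529 = 0.59329
Fs = 0.59329 * 1.23 * 1.529 = 1.1158 persons/(s*m)
Fc = 1.1158 * 1.669 = 1.8622 persons/s

1.8622 persons/s


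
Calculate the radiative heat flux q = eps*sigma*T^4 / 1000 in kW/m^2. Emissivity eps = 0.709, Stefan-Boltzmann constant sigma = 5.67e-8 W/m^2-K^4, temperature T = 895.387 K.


T^4 = 6.4275e+11
q = 0.709 * 5.67e-8 * 6.4275e+11 / 1000 = 25.839 kW/m^2

25.839 kW/m^2


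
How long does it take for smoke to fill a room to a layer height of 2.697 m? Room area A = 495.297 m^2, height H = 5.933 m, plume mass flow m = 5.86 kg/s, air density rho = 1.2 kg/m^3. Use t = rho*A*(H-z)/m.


H - z = 3.236 m
t = 1.2 * 495.297 * 3.236 / 5.86 = 328.21 s

328.21 s


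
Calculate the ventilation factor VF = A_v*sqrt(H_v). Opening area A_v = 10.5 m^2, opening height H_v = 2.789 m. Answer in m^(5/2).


sqrt(H_v) = 1.6700
VF = 10.5 * 1.6700 = 17.535 m^(5/2)

17.535 m^(5/2)


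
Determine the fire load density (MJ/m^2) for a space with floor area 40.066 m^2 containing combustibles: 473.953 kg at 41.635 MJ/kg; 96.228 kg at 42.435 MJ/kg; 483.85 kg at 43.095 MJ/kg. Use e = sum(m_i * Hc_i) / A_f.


Total energy = 473.953*41.635 + 96.228*42.435 + 483.85*43.095
= 19733.03 + 4083.435 + 20851.52
= 44667.98 MJ
e = 44667.98 / 40.066 = 1114.9 MJ/m^2

1114.9 MJ/m^2


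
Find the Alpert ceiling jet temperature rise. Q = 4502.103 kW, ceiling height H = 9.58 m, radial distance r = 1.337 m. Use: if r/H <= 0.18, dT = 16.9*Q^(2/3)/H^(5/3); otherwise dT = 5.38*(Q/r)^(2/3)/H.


r/H = 1.337 / 9.58 = 0.13956
r/H <= 0.18, so dT = 16.9*Q^(2/3)/H^(5/3)
Q^(2/3) = 272.65
H^(5/3) = 43.212
dT = 16.9 * 272.65 / 43.212 = 106.63 K

106.63 K


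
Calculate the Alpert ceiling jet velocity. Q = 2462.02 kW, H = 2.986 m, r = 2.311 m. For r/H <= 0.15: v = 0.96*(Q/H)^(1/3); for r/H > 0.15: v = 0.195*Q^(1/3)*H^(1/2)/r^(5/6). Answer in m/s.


r/H = 2.311 / 2.986 = 0.77395
r/H > 0.15, so v = 0.195*Q^(1/3)*H^(1/2)/r^(5/6)
Q^(1/3) = 13.503
H^(1/2) = 1.7280
r^(5/6) = 2.0099
v = 0.195 * 13.503 * 1.7280 / 2.0099 = 2.2638 m/s

2.2638 m/s


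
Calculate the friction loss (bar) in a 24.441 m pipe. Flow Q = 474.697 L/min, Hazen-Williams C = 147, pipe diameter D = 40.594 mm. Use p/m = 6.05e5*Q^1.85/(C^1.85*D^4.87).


Q^1.85 = 89407
C^1.85 = 10222
D^4.87 = 6.8110e+07
p/m = 0.077693 bar/m
p_total = 0.077693 * 24.441 = 1.8989 bar

1.8989 bar


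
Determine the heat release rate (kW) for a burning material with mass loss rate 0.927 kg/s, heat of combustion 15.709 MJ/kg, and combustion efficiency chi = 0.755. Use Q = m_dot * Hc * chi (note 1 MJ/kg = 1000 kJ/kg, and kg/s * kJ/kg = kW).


Hc = 15.709 MJ/kg = 15.709 * 1000 kJ/kg = 15709 kJ/kg
Q = 0.927 kg/s * 15709 kJ/kg * 0.755 = 10994 kW

10994 kW


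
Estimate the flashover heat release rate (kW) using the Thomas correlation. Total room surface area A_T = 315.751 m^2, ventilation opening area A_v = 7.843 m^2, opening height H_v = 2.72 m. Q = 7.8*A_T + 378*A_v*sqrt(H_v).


7.8*A_T = 2462.9
sqrt(H_v) = 1.6492
378*A_v*sqrt(H_v) = 4889.4
Q = 2462.9 + 4889.4 = 7352.3 kW

7352.3 kW


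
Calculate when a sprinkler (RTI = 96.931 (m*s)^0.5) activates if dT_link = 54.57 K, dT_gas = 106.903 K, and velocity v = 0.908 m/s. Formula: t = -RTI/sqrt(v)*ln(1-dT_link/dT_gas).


dT_link/dT_gas = 0.51046
ln(1 - 0.51046) = -0.71429
t = -96.931 / sqrt(0.908) * -0.71429 = 72.660 s

72.660 s


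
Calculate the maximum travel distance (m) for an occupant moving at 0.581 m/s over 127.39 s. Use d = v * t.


d = 0.581 * 127.39 = 74.014 m

74.014 m


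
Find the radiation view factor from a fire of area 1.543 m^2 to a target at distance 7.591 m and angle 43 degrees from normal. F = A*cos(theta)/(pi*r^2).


cos(43 deg) = 0.73135
pi*r^2 = 181.03
F = 1.543 * 0.73135 / 181.03 = 0.0062337

0.0062337


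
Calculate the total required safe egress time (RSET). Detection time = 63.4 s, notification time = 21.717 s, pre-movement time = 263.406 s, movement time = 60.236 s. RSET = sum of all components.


Total = 63.4 + 21.717 + 263.406 + 60.236 = 408.759 s

408.759 s


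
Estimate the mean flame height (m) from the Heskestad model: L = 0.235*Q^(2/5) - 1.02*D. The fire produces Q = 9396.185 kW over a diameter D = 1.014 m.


Q^(2/5) = 38.831
0.235 * Q^(2/5) = 9.1253
1.02 * D = 1.0343
L = 8.0910 m

8.0910 m


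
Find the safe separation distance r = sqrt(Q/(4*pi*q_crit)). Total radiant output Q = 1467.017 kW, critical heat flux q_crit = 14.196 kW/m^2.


4*pi*q_crit = 178.39
Q/(4*pi*q_crit) = 8.2235
r = sqrt(8.2235) = 2.8677 m

2.8677 m


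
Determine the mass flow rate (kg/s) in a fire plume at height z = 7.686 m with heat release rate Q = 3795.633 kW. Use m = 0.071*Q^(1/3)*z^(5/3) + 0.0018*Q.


Q^(1/3) = 15.599
z^(5/3) = 29.934
First term = 0.071 * 15.599 * 29.934 = 33.153
Second term = 0.0018 * 3795.633 = 6.8321
m = 39.985 kg/s

39.985 kg/s


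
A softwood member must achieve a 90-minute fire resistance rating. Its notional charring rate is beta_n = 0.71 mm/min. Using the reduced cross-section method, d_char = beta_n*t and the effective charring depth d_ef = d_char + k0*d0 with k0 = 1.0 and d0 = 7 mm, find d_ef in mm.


d_char = 0.71 * 90 = 63.9 mm
d_ef = 63.9 + 1.0*7 = 70.9 mm

70.9 mm


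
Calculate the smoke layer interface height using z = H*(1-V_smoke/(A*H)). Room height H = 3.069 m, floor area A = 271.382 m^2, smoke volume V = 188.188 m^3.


V/(A*H) = 0.22595
1 - 0.22595 = 0.77405
z = 3.069 * 0.77405 = 2.3756 m

2.3756 m


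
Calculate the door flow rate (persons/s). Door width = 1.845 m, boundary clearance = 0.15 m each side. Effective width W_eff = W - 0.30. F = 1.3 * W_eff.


W_eff = 1.845 - 0.30 = 1.545 m
F = 1.3 * 1.545 = 2.0085 persons/s

2.0085 persons/s


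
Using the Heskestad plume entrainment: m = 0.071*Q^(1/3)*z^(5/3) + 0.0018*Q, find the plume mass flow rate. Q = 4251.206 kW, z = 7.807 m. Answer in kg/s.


Q^(1/3) = 16.200
z^(5/3) = 30.724
First term = 0.071 * 16.200 * 30.724 = 35.338
Second term = 0.0018 * 4251.206 = 7.6522
m = 42.990 kg/s

42.990 kg/s


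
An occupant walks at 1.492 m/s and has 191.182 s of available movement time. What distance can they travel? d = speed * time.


d = 1.492 * 191.182 = 285.24 m

285.24 m


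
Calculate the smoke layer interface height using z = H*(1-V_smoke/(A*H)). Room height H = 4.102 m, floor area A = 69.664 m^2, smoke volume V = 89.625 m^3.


V/(A*H) = 0.31364
1 - 0.31364 = 0.68636
z = 4.102 * 0.68636 = 2.8155 m

2.8155 m


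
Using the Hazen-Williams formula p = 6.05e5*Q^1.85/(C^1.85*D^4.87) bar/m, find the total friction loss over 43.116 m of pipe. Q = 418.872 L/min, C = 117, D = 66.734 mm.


Q^1.85 = 70933
C^1.85 = 6701.1
D^4.87 = 7.6660e+08
p/m = 0.0083539 bar/m
p_total = 0.0083539 * 43.116 = 0.36019 bar

0.36019 bar


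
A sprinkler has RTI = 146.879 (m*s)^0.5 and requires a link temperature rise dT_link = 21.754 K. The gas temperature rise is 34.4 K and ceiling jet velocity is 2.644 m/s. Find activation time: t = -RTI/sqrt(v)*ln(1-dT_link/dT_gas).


dT_link/dT_gas = 0.63238
ln(1 - 0.63238) = -1.0007
t = -146.879 / sqrt(2.644) * -1.0007 = 90.394 s

90.394 s


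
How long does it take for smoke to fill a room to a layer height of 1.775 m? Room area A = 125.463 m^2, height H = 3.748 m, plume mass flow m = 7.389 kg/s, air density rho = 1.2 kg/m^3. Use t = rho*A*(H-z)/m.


H - z = 1.973 m
t = 1.2 * 125.463 * 1.973 / 7.389 = 40.201 s

40.201 s


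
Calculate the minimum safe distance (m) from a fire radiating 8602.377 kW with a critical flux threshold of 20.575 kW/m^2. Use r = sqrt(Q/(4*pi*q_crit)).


4*pi*q_crit = 258.55
Q/(4*pi*q_crit) = 33.271
r = sqrt(33.271) = 5.7681 m

5.7681 m


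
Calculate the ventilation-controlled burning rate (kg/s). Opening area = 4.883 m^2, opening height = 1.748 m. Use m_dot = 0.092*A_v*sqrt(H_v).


sqrt(H_v) = 1.3221
m_dot = 0.092 * 4.883 * 1.3221 = 0.59394 kg/s

0.59394 kg/s
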